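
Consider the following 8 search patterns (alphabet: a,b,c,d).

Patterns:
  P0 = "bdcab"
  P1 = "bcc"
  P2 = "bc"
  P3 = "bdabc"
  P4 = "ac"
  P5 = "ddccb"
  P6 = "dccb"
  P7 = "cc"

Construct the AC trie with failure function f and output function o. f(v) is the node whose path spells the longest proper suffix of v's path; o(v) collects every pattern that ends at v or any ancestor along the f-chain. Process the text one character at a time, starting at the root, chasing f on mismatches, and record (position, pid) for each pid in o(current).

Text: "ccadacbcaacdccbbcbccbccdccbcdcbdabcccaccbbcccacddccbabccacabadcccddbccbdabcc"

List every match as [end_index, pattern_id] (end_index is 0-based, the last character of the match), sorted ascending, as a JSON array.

Build:
Trie (insert patterns):
  n0 'ε': a→11 b→1 c→21 d→13
  n1 'b': c→6 d→2
  n2 'bd': a→8 c→3
  n3 'bdc': a→4
  n4 'bdca': b→5
  n5 'bdcab': ·  [P0 ends]
  n6 'bc': c→7  [P2 ends]
  n7 'bcc': ·  [P1 ends]
  n8 'bda': b→9
  n9 'bdab': c→10
  n10 'bdabc': ·  [P3 ends]
  n11 'a': c→12
  n12 'ac': ·  [P4 ends]
  n13 'd': c→18 d→14
  n14 'dd': c→15
  n15 'ddc': c→16
  n16 'ddcc': b→17
  n17 'ddccb': ·  [P5 ends]
  n18 'dc': c→19
  n19 'dcc': b→20
  n20 'dccb': ·  [P6 ends]
  n21 'c': c→22
  n22 'cc': ·  [P7 ends]

BFS fail/out derivation:
  n1('b'): parent n0 fail=0; on 'b' 0 → fail=0;  out ∅∪∅=∅
  n11('a'): parent n0 fail=0; on 'a' 0 → fail=0;  out ∅∪∅=∅
  n13('d'): parent n0 fail=0; on 'd' 0 → fail=0;  out ∅∪∅=∅
  n21('c'): parent n0 fail=0; on 'c' 0 → fail=0;  out ∅∪∅=∅
  n2('bd'): parent n1 fail=0; on 'd' 0 → fail=13;  out ∅∪∅=∅
  n6('bc'): parent n1 fail=0; on 'c' 0 → fail=21;  out {2}∪∅={2}
  n12('ac'): parent n11 fail=0; on 'c' 0 → fail=21;  out {4}∪∅={4}
  n14('dd'): parent n13 fail=0; on 'd' 0 → fail=13;  out ∅∪∅=∅
  n18('dc'): parent n13 fail=0; on 'c' 0 → fail=21;  out ∅∪∅=∅
  n22('cc'): parent n21 fail=0; on 'c' 0 → fail=21;  out {7}∪∅={7}
  n3('bdc'): parent n2 fail=13; on 'c' 13 → fail=18;  out ∅∪∅=∅
  n7('bcc'): parent n6 fail=21; on 'c' 21 → fail=22;  out {1}∪{7}={1,7}
  n8('bda'): parent n2 fail=13; on 'a' 13→0 → fail=11;  out ∅∪∅=∅
  n15('ddc'): parent n14 fail=13; on 'c' 13 → fail=18;  out ∅∪∅=∅
  n19('dcc'): parent n18 fail=21; on 'c' 21 → fail=22;  out ∅∪{7}={7}
  n4('bdca'): parent n3 fail=18; on 'a' 18→21→0 → fail=11;  out ∅∪∅=∅
  n9('bdab'): parent n8 fail=11; on 'b' 11→0 → fail=1;  out ∅∪∅=∅
  n16('ddcc'): parent n15 fail=18; on 'c' 18 → fail=19;  out ∅∪{7}={7}
  n20('dccb'): parent n19 fail=22; on 'b' 22→21→0 → fail=1;  out {6}∪∅={6}
  n5('bdcab'): parent n4 fail=11; on 'b' 11→0 → fail=1;  out {0}∪∅={0}
  n10('bdabc'): parent n9 fail=1; on 'c' 1 → fail=6;  out {3}∪{2}={2,3}
  n17('ddccb'): parent n16 fail=19; on 'b' 19 → fail=20;  out {5}∪{6}={5,6}

Scan:
pos 0 'c': at 21
pos 1 'c': at 22  → match P7@[0:1]
pos 2 'a': at 11 (via fail)
pos 3 'd': at 13 (via fail)
pos 4 'a': at 11 (via fail)
pos 5 'c': at 12  → match P4@[4:5]
pos 6 'b': at 1 (via fail)
pos 7 'c': at 6  → match P2@[6:7]
pos 8 'a': at 11 (via fail)
pos 9 'a': at 11 (via fail)
pos 10 'c': at 12  → match P4@[9:10]
pos 11 'd': at 13 (via fail)
pos 12 'c': at 18
pos 13 'c': at 19  → match P7@[12:13]
pos 14 'b': at 20  → match P6@[11:14]
pos 15 'b': at 1 (via fail)
pos 16 'c': at 6  → match P2@[15:16]
pos 17 'b': at 1 (via fail)
pos 18 'c': at 6  → match P2@[17:18]
pos 19 'c': at 7  → match P1@[17:19],P7@[18:19]
pos 20 'b': at 1 (via fail)
pos 21 'c': at 6  → match P2@[20:21]
pos 22 'c': at 7  → match P1@[20:22],P7@[21:22]
pos 23 'd': at 13 (via fail)
pos 24 'c': at 18
pos 25 'c': at 19  → match P7@[24:25]
pos 26 'b': at 20  → match P6@[23:26]
pos 27 'c': at 6 (via fail)  → match P2@[26:27]
pos 28 'd': at 13 (via fail)
pos 29 'c': at 18
pos 30 'b': at 1 (via fail)
pos 31 'd': at 2
pos 32 'a': at 8
pos 33 'b': at 9
pos 34 'c': at 10  → match P2@[33:34],P3@[30:34]
pos 35 'c': at 7 (via fail)  → match P1@[33:35],P7@[34:35]
pos 36 'c': at 22 (via fail)  → match P7@[35:36]
pos 37 'a': at 11 (via fail)
pos 38 'c': at 12  → match P4@[37:38]
pos 39 'c': at 22 (via fail)  → match P7@[38:39]
pos 40 'b': at 1 (via fail)
pos 41 'b': at 1 (via fail)
pos 42 'c': at 6  → match P2@[41:42]
pos 43 'c': at 7  → match P1@[41:43],P7@[42:43]
pos 44 'c': at 22 (via fail)  → match P7@[43:44]
pos 45 'a': at 11 (via fail)
pos 46 'c': at 12  → match P4@[45:46]
pos 47 'd': at 13 (via fail)
pos 48 'd': at 14
pos 49 'c': at 15
pos 50 'c': at 16  → match P7@[49:50]
pos 51 'b': at 17  → match P5@[47:51],P6@[48:51]
pos 52 'a': at 11 (via fail)
pos 53 'b': at 1 (via fail)
pos 54 'c': at 6  → match P2@[53:54]
pos 55 'c': at 7  → match P1@[53:55],P7@[54:55]
pos 56 'a': at 11 (via fail)
pos 57 'c': at 12  → match P4@[56:57]
pos 58 'a': at 11 (via fail)
pos 59 'b': at 1 (via fail)
pos 60 'a': at 11 (via fail)
pos 61 'd': at 13 (via fail)
pos 62 'c': at 18
pos 63 'c': at 19  → match P7@[62:63]
pos 64 'c': at 22 (via fail)  → match P7@[63:64]
pos 65 'd': at 13 (via fail)
pos 66 'd': at 14
pos 67 'b': at 1 (via fail)
pos 68 'c': at 6  → match P2@[67:68]
pos 69 'c': at 7  → match P1@[67:69],P7@[68:69]
pos 70 'b': at 1 (via fail)
pos 71 'd': at 2
pos 72 'a': at 8
pos 73 'b': at 9
pos 74 'c': at 10  → match P2@[73:74],P3@[70:74]
pos 75 'c': at 7 (via fail)  → match P1@[73:75],P7@[74:75]

Matches: [[1,7],[5,4],[7,2],[10,4],[13,7],[14,6],[16,2],[18,2],[19,1],[19,7],[21,2],[22,1],[22,7],[25,7],[26,6],[27,2],[34,2],[34,3],[35,1],[35,7],[36,7],[38,4],[39,7],[42,2],[43,1],[43,7],[44,7],[46,4],[50,7],[51,5],[51,6],[54,2],[55,1],[55,7],[57,4],[63,7],[64,7],[68,2],[69,1],[69,7],[74,2],[74,3],[75,1],[75,7]]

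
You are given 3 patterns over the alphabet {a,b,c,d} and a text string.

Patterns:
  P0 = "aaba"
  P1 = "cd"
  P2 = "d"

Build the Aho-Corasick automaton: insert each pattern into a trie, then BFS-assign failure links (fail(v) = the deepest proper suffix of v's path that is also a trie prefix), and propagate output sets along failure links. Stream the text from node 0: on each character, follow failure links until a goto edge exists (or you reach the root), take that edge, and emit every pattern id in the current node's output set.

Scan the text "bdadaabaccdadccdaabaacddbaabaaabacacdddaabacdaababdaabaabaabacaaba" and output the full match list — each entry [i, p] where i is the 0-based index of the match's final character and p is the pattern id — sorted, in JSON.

Build:
Trie nodes:
  n0 'ε': a→1 c→5 d→7
  n1 'a': a→2
  n2 'aa': b→3
  n3 'aab': a→4
  n4 'aaba': ·  [P0 ends]
  n5 'c': d→6
  n6 'cd': ·  [P1 ends]
  n7 'd': ·  [P2 ends]

Failure links (BFS by depth):
  n1('a'): parent n0 fail=0; on 'a' 0 → fail=0;  out ∅∪∅=∅
  n5('c'): parent n0 fail=0; on 'c' 0 → fail=0;  out ∅∪∅=∅
  n7('d'): parent n0 fail=0; on 'd' 0 → fail=0;  out {2}∪∅={2}
  n2('aa'): parent n1 fail=0; on 'a' 0 → fail=1;  out ∅∪∅=∅
  n6('cd'): parent n5 fail=0; on 'd' 0 → fail=7;  out {1}∪{2}={1,2}
  n3('aab'): parent n2 fail=1; on 'b' 1→0 → fail=0;  out ∅∪∅=∅
  n4('aaba'): parent n3 fail=0; on 'a' 0 → fail=1;  out {0}∪∅={0}

Run:
i=0 'b': node 0→0
i=1 'd': node 0→7  emit P2@[1:1]
i=2 'a': node 7→1 (via fail)
i=3 'd': node 1→7 (via fail)  emit P2@[3:3]
i=4 'a': node 7→1 (via fail)
i=5 'a': node 1→2
i=6 'b': node 2→3
i=7 'a': node 3→4  emit P0@[4:7]
i=8 'c': node 4→5 (via fail)
i=9 'c': node 5→5 (via fail)
i=10 'd': node 5→6  emit P1@[9:10],P2@[10:10]
i=11 'a': node 6→1 (via fail)
i=12 'd': node 1→7 (via fail)  emit P2@[12:12]
i=13 'c': node 7→5 (via fail)
i=14 'c': node 5→5 (via fail)
i=15 'd': node 5→6  emit P1@[14:15],P2@[15:15]
i=16 'a': node 6→1 (via fail)
i=17 'a': node 1→2
i=18 'b': node 2→3
i=19 'a': node 3→4  emit P0@[16:19]
i=20 'a': node 4→2 (via fail)
i=21 'c': node 2→5 (via fail)
i=22 'd': node 5→6  emit P1@[21:22],P2@[22:22]
i=23 'd': node 6→7 (via fail)  emit P2@[23:23]
i=24 'b': node 7→0 (via fail)
i=25 'a': node 0→1
i=26 'a': node 1→2
i=27 'b': node 2→3
i=28 'a': node 3→4  emit P0@[25:28]
i=29 'a': node 4→2 (via fail)
i=30 'a': node 2→2 (via fail)
i=31 'b': node 2→3
i=32 'a': node 3→4  emit P0@[29:32]
i=33 'c': node 4→5 (via fail)
i=34 'a': node 5→1 (via fail)
i=35 'c': node 1→5 (via fail)
i=36 'd': node 5→6  emit P1@[35:36],P2@[36:36]
i=37 'd': node 6→7 (via fail)  emit P2@[37:37]
i=38 'd': node 7→7 (via fail)  emit P2@[38:38]
i=39 'a': node 7→1 (via fail)
i=40 'a': node 1→2
i=41 'b': node 2→3
i=42 'a': node 3→4  emit P0@[39:42]
i=43 'c': node 4→5 (via fail)
i=44 'd': node 5→6  emit P1@[43:44],P2@[44:44]
i=45 'a': node 6→1 (via fail)
i=46 'a': node 1→2
i=47 'b': node 2→3
i=48 'a': node 3→4  emit P0@[45:48]
i=49 'b': node 4→0 (via fail)
i=50 'd': node 0→7  emit P2@[50:50]
i=51 'a': node 7→1 (via fail)
i=52 'a': node 1→2
i=53 'b': node 2→3
i=54 'a': node 3→4  emit P0@[51:54]
i=55 'a': node 4→2 (via fail)
i=56 'b': node 2→3
i=57 'a': node 3→4  emit P0@[54:57]
i=58 'a': node 4→2 (via fail)
i=59 'b': node 2→3
i=60 'a': node 3→4  emit P0@[57:60]
i=61 'c': node 4→5 (via fail)
i=62 'a': node 5→1 (via fail)
i=63 'a': node 1→2
i=64 'b': node 2→3
i=65 'a': node 3→4  emit P0@[62:65]

All matches (sorted): [[1,2],[3,2],[7,0],[10,1],[10,2],[12,2],[15,1],[15,2],[19,0],[22,1],[22,2],[23,2],[28,0],[32,0],[36,1],[36,2],[37,2],[38,2],[42,0],[44,1],[44,2],[48,0],[50,2],[54,0],[57,0],[60,0],[65,0]]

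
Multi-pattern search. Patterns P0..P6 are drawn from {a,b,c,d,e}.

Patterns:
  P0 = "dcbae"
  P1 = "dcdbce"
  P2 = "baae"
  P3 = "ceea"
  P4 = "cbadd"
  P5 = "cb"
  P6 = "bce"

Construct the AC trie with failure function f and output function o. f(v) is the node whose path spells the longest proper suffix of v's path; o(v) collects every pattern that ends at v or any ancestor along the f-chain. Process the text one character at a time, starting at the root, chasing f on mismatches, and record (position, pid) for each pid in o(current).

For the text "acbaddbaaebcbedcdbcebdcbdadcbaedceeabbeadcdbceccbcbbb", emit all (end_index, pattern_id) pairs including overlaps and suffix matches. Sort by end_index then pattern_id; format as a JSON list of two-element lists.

Construct AC machine:
Trie nodes:
  n0 'ε': b→10 c→14 d→1
  n1 'd': c→2
  n2 'dc': b→3 d→6
  n3 'dcb': a→4
  n4 'dcba': e→5
  n5 'dcbae': ·  [P0 ends]
  n6 'dcd': b→7
  n7 'dcdb': c→8
  n8 'dcdbc': e→9
  n9 'dcdbce': ·  [P1 ends]
  n10 'b': a→11 c→22
  n11 'ba': a→12
  n12 'baa': e→13
  n13 'baae': ·  [P2 ends]
  n14 'c': b→18 e→15
  n15 'ce': e→16
  n16 'cee': a→17
  n17 'ceea': ·  [P3 ends]
  n18 'cb': a→19  [P5 ends]
  n19 'cba': d→20
  n20 'cbad': d→21
  n21 'cbadd': ·  [P4 ends]
  n22 'bc': e→23
  n23 'bce': ·  [P6 ends]

Failure links (BFS by depth):
  n1('d'): parent n0 fail=0; on 'd' 0 → fail=0;  out ∅∪∅=∅
  n10('b'): parent n0 fail=0; on 'b' 0 → fail=0;  out ∅∪∅=∅
  n14('c'): parent n0 fail=0; on 'c' 0 → fail=0;  out ∅∪∅=∅
  n2('dc'): parent n1 fail=0; on 'c' 0 → fail=14;  out ∅∪∅=∅
  n11('ba'): parent n10 fail=0; on 'a' 0 → fail=0;  out ∅∪∅=∅
  n15('ce'): parent n14 fail=0; on 'e' 0 → fail=0;  out ∅∪∅=∅
  n18('cb'): parent n14 fail=0; on 'b' 0 → fail=10;  out {5}∪∅={5}
  n22('bc'): parent n10 fail=0; on 'c' 0 → fail=14;  out ∅∪∅=∅
  n3('dcb'): parent n2 fail=14; on 'b' 14 → fail=18;  out ∅∪{5}={5}
  n6('dcd'): parent n2 fail=14; on 'd' 14→0 → fail=1;  out ∅∪∅=∅
  n12('baa'): parent n11 fail=0; on 'a' 0 → fail=0;  out ∅∪∅=∅
  n16('cee'): parent n15 fail=0; on 'e' 0 → fail=0;  out ∅∪∅=∅
  n19('cba'): parent n18 fail=10; on 'a' 10 → fail=11;  out ∅∪∅=∅
  n23('bce'): parent n22 fail=14; on 'e' 14 → fail=15;  out {6}∪∅={6}
  n4('dcba'): parent n3 fail=18; on 'a' 18 → fail=19;  out ∅∪∅=∅
  n7('dcdb'): parent n6 fail=1; on 'b' 1→0 → fail=10;  out ∅∪∅=∅
  n13('baae'): parent n12 fail=0; on 'e' 0 → fail=0;  out {2}∪∅={2}
  n17('ceea'): parent n16 fail=0; on 'a' 0 → fail=0;  out {3}∪∅={3}
  n20('cbad'): parent n19 fail=11; on 'd' 11→0 → fail=1;  out ∅∪∅=∅
  n5('dcbae'): parent n4 fail=19; on 'e' 19→11→0 → fail=0;  out {0}∪∅={0}
  n8('dcdbc'): parent n7 fail=10; on 'c' 10 → fail=22;  out ∅∪∅=∅
  n21('cbadd'): parent n20 fail=1; on 'd' 1→0 → fail=1;  out {4}∪∅={4}
  n9('dcdbce'): parent n8 fail=22; on 'e' 22 → fail=23;  out {1}∪{6}={1,6}

Text stream:
i=0 'a': node 0→0
i=1 'c': node 0→14
i=2 'b': node 14→18  → match P5@[1:2]
i=3 'a': node 18→19
i=4 'd': node 19→20
i=5 'd': node 20→21  → match P4@[1:5]
i=6 'b': node 21→10 (via fail)
i=7 'a': node 10→11
i=8 'a': node 11→12
i=9 'e': node 12→13  → match P2@[6:9]
i=10 'b': node 13→10 (via fail)
i=11 'c': node 10→22
i=12 'b': node 22→18 (via fail)  → match P5@[11:12]
i=13 'e': node 18→0 (via fail)
i=14 'd': node 0→1
i=15 'c': node 1→2
i=16 'd': node 2→6
i=17 'b': node 6→7
i=18 'c': node 7→8
i=19 'e': node 8→9  → match P1@[14:19],P6@[17:19]
i=20 'b': node 9→10 (via fail)
i=21 'd': node 10→1 (via fail)
i=22 'c': node 1→2
i=23 'b': node 2→3  → match P5@[22:23]
i=24 'd': node 3→1 (via fail)
i=25 'a': node 1→0 (via fail)
i=26 'd': node 0→1
i=27 'c': node 1→2
i=28 'b': node 2→3  → match P5@[27:28]
i=29 'a': node 3→4
i=30 'e': node 4→5  → match P0@[26:30]
i=31 'd': node 5→1 (via fail)
i=32 'c': node 1→2
i=33 'e': node 2→15 (via fail)
i=34 'e': node 15→16
i=35 'a': node 16→17  → match P3@[32:35]
i=36 'b': node 17→10 (via fail)
i=37 'b': node 10→10 (via fail)
i=38 'e': node 10→0 (via fail)
i=39 'a': node 0→0
i=40 'd': node 0→1
i=41 'c': node 1→2
i=42 'd': node 2→6
i=43 'b': node 6→7
i=44 'c': node 7→8
i=45 'e': node 8→9  → match P1@[40:45],P6@[43:45]
i=46 'c': node 9→14 (via fail)
i=47 'c': node 14→14 (via fail)
i=48 'b': node 14→18  → match P5@[47:48]
i=49 'c': node 18→22 (via fail)
i=50 'b': node 22→18 (via fail)  → match P5@[49:50]
i=51 'b': node 18→10 (via fail)
i=52 'b': node 10→10 (via fail)

All matches (sorted): [[2,5],[5,4],[9,2],[12,5],[19,1],[19,6],[23,5],[28,5],[30,0],[35,3],[45,1],[45,6],[48,5],[50,5]]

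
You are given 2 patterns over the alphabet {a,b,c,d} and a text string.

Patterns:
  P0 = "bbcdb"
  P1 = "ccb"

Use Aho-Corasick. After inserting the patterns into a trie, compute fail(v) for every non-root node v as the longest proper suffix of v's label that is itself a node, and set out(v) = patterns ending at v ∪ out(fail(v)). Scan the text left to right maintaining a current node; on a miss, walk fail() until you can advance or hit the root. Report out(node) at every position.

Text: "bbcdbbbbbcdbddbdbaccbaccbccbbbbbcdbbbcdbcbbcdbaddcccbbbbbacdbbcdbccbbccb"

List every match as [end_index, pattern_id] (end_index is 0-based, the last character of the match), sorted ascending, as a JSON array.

Construct AC machine:
Trie (insert patterns):
  n0 'ε': b→1 c→6
  n1 'b': b→2
  n2 'bb': c→3
  n3 'bbc': d→4
  n4 'bbcd': b→5
  n5 'bbcdb': ·  [P0 ends]
  n6 'c': c→7
  n7 'cc': b→8
  n8 'ccb': ·  [P1 ends]

BFS fail/out derivation:
  fail(1) 'b': from fail(0)=0 chase 'b': 0 ⇒ 0;  out=∅∪out(0)=∅
  fail(6) 'c': from fail(0)=0 chase 'c': 0 ⇒ 0;  out=∅∪out(0)=∅
  fail(2) 'bb': from fail(1)=0 chase 'b': 0 ⇒ 1;  out=∅∪out(1)=∅
  fail(7) 'cc': from fail(6)=0 chase 'c': 0 ⇒ 6;  out=∅∪out(6)=∅
  fail(3) 'bbc': from fail(2)=1 chase 'c': 1→0 ⇒ 6;  out=∅∪out(6)=∅
  fail(8) 'ccb': from fail(7)=6 chase 'b': 6→0 ⇒ 1;  out={1}∪out(1)={1}
  fail(4) 'bbcd': from fail(3)=6 chase 'd': 6→0 ⇒ 0;  out=∅∪out(0)=∅
  fail(5) 'bbcdb': from fail(4)=0 chase 'b': 0 ⇒ 1;  out={0}∪out(1)={0}

Scan:
pos 0 'b': at 1
pos 1 'b': at 2
pos 2 'c': at 3
pos 3 'd': at 4
pos 4 'b': at 5  ** P0@[0:4]
pos 5 'b': at 2 ·f
pos 6 'b': at 2 ·f
pos 7 'b': at 2 ·f
pos 8 'b': at 2 ·f
pos 9 'c': at 3
pos 10 'd': at 4
pos 11 'b': at 5  ** P0@[7:11]
pos 12 'd': at 0 ·f
pos 13 'd': at 0
pos 14 'b': at 1
pos 15 'd': at 0 ·f
pos 16 'b': at 1
pos 17 'a': at 0 ·f
pos 18 'c': at 6
pos 19 'c': at 7
pos 20 'b': at 8  ** P1@[18:20]
pos 21 'a': at 0 ·f
pos 22 'c': at 6
pos 23 'c': at 7
pos 24 'b': at 8  ** P1@[22:24]
pos 25 'c': at 6 ·f
pos 26 'c': at 7
pos 27 'b': at 8  ** P1@[25:27]
pos 28 'b': at 2 ·f
pos 29 'b': at 2 ·f
pos 30 'b': at 2 ·f
pos 31 'b': at 2 ·f
pos 32 'c': at 3
pos 33 'd': at 4
pos 34 'b': at 5  ** P0@[30:34]
pos 35 'b': at 2 ·f
pos 36 'b': at 2 ·f
pos 37 'c': at 3
pos 38 'd': at 4
pos 39 'b': at 5  ** P0@[35:39]
pos 40 'c': at 6 ·f
pos 41 'b': at 1 ·f
pos 42 'b': at 2
pos 43 'c': at 3
pos 44 'd': at 4
pos 45 'b': at 5  ** P0@[41:45]
pos 46 'a': at 0 ·f
pos 47 'd': at 0
pos 48 'd': at 0
pos 49 'c': at 6
pos 50 'c': at 7
pos 51 'c': at 7 ·f
pos 52 'b': at 8  ** P1@[50:52]
pos 53 'b': at 2 ·f
pos 54 'b': at 2 ·f
pos 55 'b': at 2 ·f
pos 56 'b': at 2 ·f
pos 57 'a': at 0 ·f
pos 58 'c': at 6
pos 59 'd': at 0 ·f
pos 60 'b': at 1
pos 61 'b': at 2
pos 62 'c': at 3
pos 63 'd': at 4
pos 64 'b': at 5  ** P0@[60:64]
pos 65 'c': at 6 ·f
pos 66 'c': at 7
pos 67 'b': at 8  ** P1@[65:67]
pos 68 'b': at 2 ·f
pos 69 'c': at 3
pos 70 'c': at 7 ·f
pos 71 'b': at 8  ** P1@[69:71]

All matches (sorted): [[4,0],[11,0],[20,1],[24,1],[27,1],[34,0],[39,0],[45,0],[52,1],[64,0],[67,1],[71,1]]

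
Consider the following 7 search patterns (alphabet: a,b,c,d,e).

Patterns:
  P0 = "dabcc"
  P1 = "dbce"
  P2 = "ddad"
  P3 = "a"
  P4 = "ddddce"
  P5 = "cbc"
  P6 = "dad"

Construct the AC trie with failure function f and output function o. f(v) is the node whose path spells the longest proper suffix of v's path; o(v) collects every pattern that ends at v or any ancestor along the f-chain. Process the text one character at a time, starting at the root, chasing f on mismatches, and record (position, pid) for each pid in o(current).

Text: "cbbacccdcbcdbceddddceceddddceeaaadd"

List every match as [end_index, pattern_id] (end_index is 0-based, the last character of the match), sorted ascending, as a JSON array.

Build automaton:
Trie nodes:
  n0 'ε': a→12 c→17 d→1
  n1 'd': a→2 b→6 d→9
  n2 'da': b→3 d→20
  n3 'dab': c→4
  n4 'dabc': c→5
  n5 'dabcc': ·  ←P0
  n6 'db': c→7
  n7 'dbc': e→8
  n8 'dbce': ·  ←P1
  n9 'dd': a→10 d→13
  n10 'dda': d→11
  n11 'ddad': ·  ←P2
  n12 'a': ·  ←P3
  n13 'ddd': d→14
  n14 'dddd': c→15
  n15 'ddddc': e→16
  n16 'ddddce': ·  ←P4
  n17 'c': b→18
  n18 'cb': c→19
  n19 'cbc': ·  ←P5
  n20 'dad': ·  ←P6

Failure links (BFS by depth):
  n1('d'): parent n0 fail=0; on 'd' 0 → fail=0;  out ∅∪∅=∅
  n12('a'): parent n0 fail=0; on 'a' 0 → fail=0;  out {3}∪∅={3}
  n17('c'): parent n0 fail=0; on 'c' 0 → fail=0;  out ∅∪∅=∅
  n2('da'): parent n1 fail=0; on 'a' 0 → fail=12;  out ∅∪{3}={3}
  n6('db'): parent n1 fail=0; on 'b' 0 → fail=0;  out ∅∪∅=∅
  n9('dd'): parent n1 fail=0; on 'd' 0 → fail=1;  out ∅∪∅=∅
  n18('cb'): parent n17 fail=0; on 'b' 0 → fail=0;  out ∅∪∅=∅
  n3('dab'): parent n2 fail=12; on 'b' 12→0 → fail=0;  out ∅∪∅=∅
  n7('dbc'): parent n6 fail=0; on 'c' 0 → fail=17;  out ∅∪∅=∅
  n10('dda'): parent n9 fail=1; on 'a' 1 → fail=2;  out ∅∪{3}={3}
  n13('ddd'): parent n9 fail=1; on 'd' 1 → fail=9;  out ∅∪∅=∅
  n19('cbc'): parent n18 fail=0; on 'c' 0 → fail=17;  out {5}∪∅={5}
  n20('dad'): parent n2 fail=12; on 'd' 12→0 → fail=1;  out {6}∪∅={6}
  n4('dabc'): parent n3 fail=0; on 'c' 0 → fail=17;  out ∅∪∅=∅
  n8('dbce'): parent n7 fail=17; on 'e' 17→0 → fail=0;  out {1}∪∅={1}
  n11('ddad'): parent n10 fail=2; on 'd' 2 → fail=20;  out {2}∪{6}={2,6}
  n14('dddd'): parent n13 fail=9; on 'd' 9 → fail=13;  out ∅∪∅=∅
  n5('dabcc'): parent n4 fail=17; on 'c' 17→0 → fail=17;  out {0}∪∅={0}
  n15('ddddc'): parent n14 fail=13; on 'c' 13→9→1→0 → fail=17;  out ∅∪∅=∅
  n16('ddddce'): parent n15 fail=17; on 'e' 17→0 → fail=0;  out {4}∪∅={4}

Run:
[0] read 'c'  n0⇒n17
[1] read 'b'  n17⇒n18
[2] read 'b'  n18⇒n0 ·f
[3] read 'a'  n0⇒n12  ** P3@[3:3]
[4] read 'c'  n12⇒n17 ·f
[5] read 'c'  n17⇒n17 ·f
[6] read 'c'  n17⇒n17 ·f
[7] read 'd'  n17⇒n1 ·f
[8] read 'c'  n1⇒n17 ·f
[9] read 'b'  n17⇒n18
[10] read 'c'  n18⇒n19  ** P5@[8:10]
[11] read 'd'  n19⇒n1 ·f
[12] read 'b'  n1⇒n6
[13] read 'c'  n6⇒n7
[14] read 'e'  n7⇒n8  ** P1@[11:14]
[15] read 'd'  n8⇒n1 ·f
[16] read 'd'  n1⇒n9
[17] read 'd'  n9⇒n13
[18] read 'd'  n13⇒n14
[19] read 'c'  n14⇒n15
[20] read 'e'  n15⇒n16  ** P4@[15:20]
[21] read 'c'  n16⇒n17 ·f
[22] read 'e'  n17⇒n0 ·f
[23] read 'd'  n0⇒n1
[24] read 'd'  n1⇒n9
[25] read 'd'  n9⇒n13
[26] read 'd'  n13⇒n14
[27] read 'c'  n14⇒n15
[28] read 'e'  n15⇒n16  ** P4@[23:28]
[29] read 'e'  n16⇒n0 ·f
[30] read 'a'  n0⇒n12  ** P3@[30:30]
[31] read 'a'  n12⇒n12 ·f  ** P3@[31:31]
[32] read 'a'  n12⇒n12 ·f  ** P3@[32:32]
[33] read 'd'  n12⇒n1 ·f
[34] read 'd'  n1⇒n9

All matches (sorted): [[3,3],[10,5],[14,1],[20,4],[28,4],[30,3],[31,3],[32,3]]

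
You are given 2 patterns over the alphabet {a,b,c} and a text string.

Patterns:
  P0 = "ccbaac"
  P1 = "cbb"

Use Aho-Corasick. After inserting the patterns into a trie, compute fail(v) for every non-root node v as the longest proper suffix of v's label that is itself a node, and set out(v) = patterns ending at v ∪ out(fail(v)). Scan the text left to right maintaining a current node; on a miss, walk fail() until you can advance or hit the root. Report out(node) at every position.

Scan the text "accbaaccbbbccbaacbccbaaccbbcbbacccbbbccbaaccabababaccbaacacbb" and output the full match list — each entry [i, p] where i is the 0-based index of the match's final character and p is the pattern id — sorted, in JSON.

Construct AC machine:
Trie nodes:
  0='ε' goto c→1
  1='c' goto b→7 c→2
  2='cc' goto b→3
  3='ccb' goto a→4
  4='ccba' goto a→5
  5='ccbaa' goto c→6
  6='ccbaac' goto ·  [P0 ends]
  7='cb' goto b→8
  8='cbb' goto ·  [P1 ends]

Failure links (BFS by depth):
  n1('c'): parent n0 fail=0; on 'c' 0 → fail=0;  out ∅∪∅=∅
  n2('cc'): parent n1 fail=0; on 'c' 0 → fail=1;  out ∅∪∅=∅
  n7('cb'): parent n1 fail=0; on 'b' 0 → fail=0;  out ∅∪∅=∅
  n3('ccb'): parent n2 fail=1; on 'b' 1 → fail=7;  out ∅∪∅=∅
  n8('cbb'): parent n7 fail=0; on 'b' 0 → fail=0;  out {1}∪∅={1}
  n4('ccba'): parent n3 fail=7; on 'a' 7→0 → fail=0;  out ∅∪∅=∅
  n5('ccbaa'): parent n4 fail=0; on 'a' 0 → fail=0;  out ∅∪∅=∅
  n6('ccbaac'): parent n5 fail=0; on 'c' 0 → fail=1;  out {0}∪∅={0}

Text stream:
pos 0 'a': at 0
pos 1 'c': at 1
pos 2 'c': at 2
pos 3 'b': at 3
pos 4 'a': at 4
pos 5 'a': at 5
pos 6 'c': at 6  emit P0@[1:6]
pos 7 'c': at 2 ·f
pos 8 'b': at 3
pos 9 'b': at 8 ·f  emit P1@[7:9]
pos 10 'b': at 0 ·f
pos 11 'c': at 1
pos 12 'c': at 2
pos 13 'b': at 3
pos 14 'a': at 4
pos 15 'a': at 5
pos 16 'c': at 6  emit P0@[11:16]
pos 17 'b': at 7 ·f
pos 18 'c': at 1 ·f
pos 19 'c': at 2
pos 20 'b': at 3
pos 21 'a': at 4
pos 22 'a': at 5
pos 23 'c': at 6  emit P0@[18:23]
pos 24 'c': at 2 ·f
pos 25 'b': at 3
pos 26 'b': at 8 ·f  emit P1@[24:26]
pos 27 'c': at 1 ·f
pos 28 'b': at 7
pos 29 'b': at 8  emit P1@[27:29]
pos 30 'a': at 0 ·f
pos 31 'c': at 1
pos 32 'c': at 2
pos 33 'c': at 2 ·f
pos 34 'b': at 3
pos 35 'b': at 8 ·f  emit P1@[33:35]
pos 36 'b': at 0 ·f
pos 37 'c': at 1
pos 38 'c': at 2
pos 39 'b': at 3
pos 40 'a': at 4
pos 41 'a': at 5
pos 42 'c': at 6  emit P0@[37:42]
pos 43 'c': at 2 ·f
pos 44 'a': at 0 ·f
pos 45 'b': at 0
pos 46 'a': at 0
pos 47 'b': at 0
pos 48 'a': at 0
pos 49 'b': at 0
pos 50 'a': at 0
pos 51 'c': at 1
pos 52 'c': at 2
pos 53 'b': at 3
pos 54 'a': at 4
pos 55 'a': at 5
pos 56 'c': at 6  emit P0@[51:56]
pos 57 'a': at 0 ·f
pos 58 'c': at 1
pos 59 'b': at 7
pos 60 'b': at 8  emit P1@[58:60]

Result: [[6,0],[9,1],[16,0],[23,0],[26,1],[29,1],[35,1],[42,0],[56,0],[60,1]]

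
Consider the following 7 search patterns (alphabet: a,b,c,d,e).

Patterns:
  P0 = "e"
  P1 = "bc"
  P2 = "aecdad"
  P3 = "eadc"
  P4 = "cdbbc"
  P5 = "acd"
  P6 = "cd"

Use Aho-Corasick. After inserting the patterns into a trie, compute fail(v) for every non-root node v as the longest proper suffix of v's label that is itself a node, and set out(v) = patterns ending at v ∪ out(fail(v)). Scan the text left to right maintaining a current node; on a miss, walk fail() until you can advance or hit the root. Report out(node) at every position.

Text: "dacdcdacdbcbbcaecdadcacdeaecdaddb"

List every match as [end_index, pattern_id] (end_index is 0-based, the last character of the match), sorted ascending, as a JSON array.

Construct AC machine:
Trie (insert patterns):
  n0 'ε': a→4 b→2 c→13 e→1
  n1 'e': a→10  ←P0
  n2 'b': c→3
  n3 'bc': ·  ←P1
  n4 'a': c→18 e→5
  n5 'ae': c→6
  n6 'aec': d→7
  n7 'aecd': a→8
  n8 'aecda': d→9
  n9 'aecdad': ·  ←P2
  n10 'ea': d→11
  n11 'ead': c→12
  n12 'eadc': ·  ←P3
  n13 'c': d→14
  n14 'cd': b→15  ←P6
  n15 'cdb': b→16
  n16 'cdbb': c→17
  n17 'cdbbc': ·  ←P4
  n18 'ac': d→19
  n19 'acd': ·  ←P5

BFS fail/out derivation:
  n1('e'): parent n0 fail=0; on 'e' 0 → fail=0;  out {0}∪∅={0}
  n2('b'): parent n0 fail=0; on 'b' 0 → fail=0;  out ∅∪∅=∅
  n4('a'): parent n0 fail=0; on 'a' 0 → fail=0;  out ∅∪∅=∅
  n13('c'): parent n0 fail=0; on 'c' 0 → fail=0;  out ∅∪∅=∅
  n3('bc'): parent n2 fail=0; on 'c' 0 → fail=13;  out {1}∪∅={1}
  n5('ae'): parent n4 fail=0; on 'e' 0 → fail=1;  out ∅∪{0}={0}
  n10('ea'): parent n1 fail=0; on 'a' 0 → fail=4;  out ∅∪∅=∅
  n14('cd'): parent n13 fail=0; on 'd' 0 → fail=0;  out {6}∪∅={6}
  n18('ac'): parent n4 fail=0; on 'c' 0 → fail=13;  out ∅∪∅=∅
  n6('aec'): parent n5 fail=1; on 'c' 1→0 → fail=13;  out ∅∪∅=∅
  n11('ead'): parent n10 fail=4; on 'd' 4→0 → fail=0;  out ∅∪∅=∅
  n15('cdb'): parent n14 fail=0; on 'b' 0 → fail=2;  out ∅∪∅=∅
  n19('acd'): parent n18 fail=13; on 'd' 13 → fail=14;  out {5}∪{6}={5,6}
  n7('aecd'): parent n6 fail=13; on 'd' 13 → fail=14;  out ∅∪{6}={6}
  n12('eadc'): parent n11 fail=0; on 'c' 0 → fail=13;  out {3}∪∅={3}
  n16('cdbb'): parent n15 fail=2; on 'b' 2→0 → fail=2;  out ∅∪∅=∅
  n8('aecda'): parent n7 fail=14; on 'a' 14→0 → fail=4;  out ∅∪∅=∅
  n17('cdbbc'): parent n16 fail=2; on 'c' 2 → fail=3;  out {4}∪{1}={1,4}
  n9('aecdad'): parent n8 fail=4; on 'd' 4→0 → fail=0;  out {2}∪∅={2}

Text stream:
pos 0 'd': at 0
pos 1 'a': at 4
pos 2 'c': at 18
pos 3 'd': at 19  emit P5@[1:3],P6@[2:3]
pos 4 'c': at 13 ·f
pos 5 'd': at 14  emit P6@[4:5]
pos 6 'a': at 4 ·f
pos 7 'c': at 18
pos 8 'd': at 19  emit P5@[6:8],P6@[7:8]
pos 9 'b': at 15 ·f
pos 10 'c': at 3 ·f  emit P1@[9:10]
pos 11 'b': at 2 ·f
pos 12 'b': at 2 ·f
pos 13 'c': at 3  emit P1@[12:13]
pos 14 'a': at 4 ·f
pos 15 'e': at 5  emit P0@[15:15]
pos 16 'c': at 6
pos 17 'd': at 7  emit P6@[16:17]
pos 18 'a': at 8
pos 19 'd': at 9  emit P2@[14:19]
pos 20 'c': at 13 ·f
pos 21 'a': at 4 ·f
pos 22 'c': at 18
pos 23 'd': at 19  emit P5@[21:23],P6@[22:23]
pos 24 'e': at 1 ·f  emit P0@[24:24]
pos 25 'a': at 10
pos 26 'e': at 5 ·f  emit P0@[26:26]
pos 27 'c': at 6
pos 28 'd': at 7  emit P6@[27:28]
pos 29 'a': at 8
pos 30 'd': at 9  emit P2@[25:30]
pos 31 'd': at 0 ·f
pos 32 'b': at 2

All matches (sorted): [[3,5],[3,6],[5,6],[8,5],[8,6],[10,1],[13,1],[15,0],[17,6],[19,2],[23,5],[23,6],[24,0],[26,0],[28,6],[30,2]]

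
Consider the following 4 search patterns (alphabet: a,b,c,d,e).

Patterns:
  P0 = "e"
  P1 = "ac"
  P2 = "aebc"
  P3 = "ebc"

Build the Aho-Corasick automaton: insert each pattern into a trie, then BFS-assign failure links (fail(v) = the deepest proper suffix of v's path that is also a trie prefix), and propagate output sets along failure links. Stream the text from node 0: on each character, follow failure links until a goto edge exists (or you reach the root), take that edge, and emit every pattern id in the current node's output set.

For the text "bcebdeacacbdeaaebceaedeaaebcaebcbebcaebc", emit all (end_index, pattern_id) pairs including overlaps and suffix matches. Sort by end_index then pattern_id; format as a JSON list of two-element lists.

Build automaton:
Trie nodes:
  0='ε' goto a→2 e→1
  1='e' goto b→7  [P0 ends]
  2='a' goto c→3 e→4
  3='ac' goto ·  [P1 ends]
  4='ae' goto b→5
  5='aeb' goto c→6
  6='aebc' goto ·  [P2 ends]
  7='eb' goto c→8
  8='ebc' goto ·  [P3 ends]

BFS fail/out derivation:
  n1('e'): parent n0 fail=0; on 'e' 0 → fail=0;  out {0}∪∅={0}
  n2('a'): parent n0 fail=0; on 'a' 0 → fail=0;  out ∅∪∅=∅
  n3('ac'): parent n2 fail=0; on 'c' 0 → fail=0;  out {1}∪∅={1}
  n4('ae'): parent n2 fail=0; on 'e' 0 → fail=1;  out ∅∪{0}={0}
  n7('eb'): parent n1 fail=0; on 'b' 0 → fail=0;  out ∅∪∅=∅
  n5('aeb'): parent n4 fail=1; on 'b' 1 → fail=7;  out ∅∪∅=∅
  n8('ebc'): parent n7 fail=0; on 'c' 0 → fail=0;  out {3}∪∅={3}
  n6('aebc'): parent n5 fail=7; on 'c' 7 → fail=8;  out {2}∪{3}={2,3}

Scan:
[0] read 'b'  n0⇒n0
[1] read 'c'  n0⇒n0
[2] read 'e'  n0⇒n1  ** P0@[2:2]
[3] read 'b'  n1⇒n7
[4] read 'd'  n7⇒n0 ·f
[5] read 'e'  n0⇒n1  ** P0@[5:5]
[6] read 'a'  n1⇒n2 ·f
[7] read 'c'  n2⇒n3  ** P1@[6:7]
[8] read 'a'  n3⇒n2 ·f
[9] read 'c'  n2⇒n3  ** P1@[8:9]
[10] read 'b'  n3⇒n0 ·f
[11] read 'd'  n0⇒n0
[12] read 'e'  n0⇒n1  ** P0@[12:12]
[13] read 'a'  n1⇒n2 ·f
[14] read 'a'  n2⇒n2 ·f
[15] read 'e'  n2⇒n4  ** P0@[15:15]
[16] read 'b'  n4⇒n5
[17] read 'c'  n5⇒n6  ** P2@[14:17],P3@[15:17]
[18] read 'e'  n6⇒n1 ·f  ** P0@[18:18]
[19] read 'a'  n1⇒n2 ·f
[20] read 'e'  n2⇒n4  ** P0@[20:20]
[21] read 'd'  n4⇒n0 ·f
[22] read 'e'  n0⇒n1  ** P0@[22:22]
[23] read 'a'  n1⇒n2 ·f
[24] read 'a'  n2⇒n2 ·f
[25] read 'e'  n2⇒n4  ** P0@[25:25]
[26] read 'b'  n4⇒n5
[27] read 'c'  n5⇒n6  ** P2@[24:27],P3@[25:27]
[28] read 'a'  n6⇒n2 ·f
[29] read 'e'  n2⇒n4  ** P0@[29:29]
[30] read 'b'  n4⇒n5
[31] read 'c'  n5⇒n6  ** P2@[28:31],P3@[29:31]
[32] read 'b'  n6⇒n0 ·f
[33] read 'e'  n0⇒n1  ** P0@[33:33]
[34] read 'b'  n1⇒n7
[35] read 'c'  n7⇒n8  ** P3@[33:35]
[36] read 'a'  n8⇒n2 ·f
[37] read 'e'  n2⇒n4  ** P0@[37:37]
[38] read 'b'  n4⇒n5
[39] read 'c'  n5⇒n6  ** P2@[36:39],P3@[37:39]

Matches: [[2,0],[5,0],[7,1],[9,1],[12,0],[15,0],[17,2],[17,3],[18,0],[20,0],[22,0],[25,0],[27,2],[27,3],[29,0],[31,2],[31,3],[33,0],[35,3],[37,0],[39,2],[39,3]]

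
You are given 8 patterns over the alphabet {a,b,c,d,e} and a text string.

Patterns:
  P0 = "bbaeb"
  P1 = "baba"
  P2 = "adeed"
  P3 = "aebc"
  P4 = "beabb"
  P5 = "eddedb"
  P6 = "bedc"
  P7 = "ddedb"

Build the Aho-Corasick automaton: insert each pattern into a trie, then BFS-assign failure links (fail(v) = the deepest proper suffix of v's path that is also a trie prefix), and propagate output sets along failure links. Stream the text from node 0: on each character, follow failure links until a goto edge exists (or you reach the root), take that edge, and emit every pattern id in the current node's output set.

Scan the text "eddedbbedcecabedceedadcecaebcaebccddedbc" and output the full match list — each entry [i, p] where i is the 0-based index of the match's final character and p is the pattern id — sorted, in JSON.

Construct AC machine:
Trie (insert patterns):
  0='ε' goto a→9 b→1 d→29 e→21
  1='b' goto a→6 b→2 e→17
  2='bb' goto a→3
  3='bba' goto e→4
  4='bbae' goto b→5
  5='bbaeb' goto ·  ←P0
  6='ba' goto b→7
  7='bab' goto a→8
  8='baba' goto ·  ←P1
  9='a' goto d→10 e→14
  10='ad' goto e→11
  11='ade' goto e→12
  12='adee' goto d→13
  13='adeed' goto ·  ←P2
  14='ae' goto b→15
  15='aeb' goto c→16
  16='aebc' goto ·  ←P3
  17='be' goto a→18 d→27
  18='bea' goto b→19
  19='beab' goto b→20
  20='beabb' goto ·  ←P4
  21='e' goto d→22
  22='ed' goto d→23
  23='edd' goto e→24
  24='edde' goto d→25
  25='edded' goto b→26
  26='eddedb' goto ·  ←P5
  27='bed' goto c→28
  28='bedc' goto ·  ←P6
  29='d' goto d→30
  30='dd' goto e→31
  31='dde' goto d→32
  32='dded' goto b→33
  33='ddedb' goto ·  ←P7

Failure links (BFS by depth):
  n1('b'): parent n0 fail=0; on 'b' 0 → fail=0;  out ∅∪∅=∅
  n9('a'): parent n0 fail=0; on 'a' 0 → fail=0;  out ∅∪∅=∅
  n21('e'): parent n0 fail=0; on 'e' 0 → fail=0;  out ∅∪∅=∅
  n29('d'): parent n0 fail=0; on 'd' 0 → fail=0;  out ∅∪∅=∅
  n2('bb'): parent n1 fail=0; on 'b' 0 → fail=1;  out ∅∪∅=∅
  n6('ba'): parent n1 fail=0; on 'a' 0 → fail=9;  out ∅∪∅=∅
  n10('ad'): parent n9 fail=0; on 'd' 0 → fail=29;  out ∅∪∅=∅
  n14('ae'): parent n9 fail=0; on 'e' 0 → fail=21;  out ∅∪∅=∅
  n17('be'): parent n1 fail=0; on 'e' 0 → fail=21;  out ∅∪∅=∅
  n22('ed'): parent n21 fail=0; on 'd' 0 → fail=29;  out ∅∪∅=∅
  n30('dd'): parent n29 fail=0; on 'd' 0 → fail=29;  out ∅∪∅=∅
  n3('bba'): parent n2 fail=1; on 'a' 1 → fail=6;  out ∅∪∅=∅
  n7('bab'): parent n6 fail=9; on 'b' 9→0 → fail=1;  out ∅∪∅=∅
  n11('ade'): parent n10 fail=29; on 'e' 29→0 → fail=21;  out ∅∪∅=∅
  n15('aeb'): parent n14 fail=21; on 'b' 21→0 → fail=1;  out ∅∪∅=∅
  n18('bea'): parent n17 fail=21; on 'a' 21→0 → fail=9;  out ∅∪∅=∅
  n23('edd'): parent n22 fail=29; on 'd' 29 → fail=30;  out ∅∪∅=∅
  n27('bed'): parent n17 fail=21; on 'd' 21 → fail=22;  out ∅∪∅=∅
  n31('dde'): parent n30 fail=29; on 'e' 29→0 → fail=21;  out ∅∪∅=∅
  n4('bbae'): parent n3 fail=6; on 'e' 6→9 → fail=14;  out ∅∪∅=∅
  n8('baba'): parent n7 fail=1; on 'a' 1 → fail=6;  out {1}∪∅={1}
  n12('adee'): parent n11 fail=21; on 'e' 21→0 → fail=21;  out ∅∪∅=∅
  n16('aebc'): parent n15 fail=1; on 'c' 1→0 → fail=0;  out {3}∪∅={3}
  n19('beab'): parent n18 fail=9; on 'b' 9→0 → fail=1;  out ∅∪∅=∅
  n24('edde'): parent n23 fail=30; on 'e' 30 → fail=31;  out ∅∪∅=∅
  n28('bedc'): parent n27 fail=22; on 'c' 22→29→0 → fail=0;  out {6}∪∅={6}
  n32('dded'): parent n31 fail=21; on 'd' 21 → fail=22;  out ∅∪∅=∅
  n5('bbaeb'): parent n4 fail=14; on 'b' 14 → fail=15;  out {0}∪∅={0}
  n13('adeed'): parent n12 fail=21; on 'd' 21 → fail=22;  out {2}∪∅={2}
  n20('beabb'): parent n19 fail=1; on 'b' 1 → fail=2;  out {4}∪∅={4}
  n25('edded'): parent n24 fail=31; on 'd' 31 → fail=32;  out ∅∪∅=∅
  n33('ddedb'): parent n32 fail=22; on 'b' 22→29→0 → fail=1;  out {7}∪∅={7}
  n26('eddedb'): parent n25 fail=32; on 'b' 32 → fail=33;  out {5}∪{7}={5,7}

Text stream:
[0] read 'e'  n0⇒n21
[1] read 'd'  n21⇒n22
[2] read 'd'  n22⇒n23
[3] read 'e'  n23⇒n24
[4] read 'd'  n24⇒n25
[5] read 'b'  n25⇒n26  → match P5@[0:5],P7@[1:5]
[6] read 'b'  n26⇒n2 ·f
[7] read 'e'  n2⇒n17 ·f
[8] read 'd'  n17⇒n27
[9] read 'c'  n27⇒n28  → match P6@[6:9]
[10] read 'e'  n28⇒n21 ·f
[11] read 'c'  n21⇒n0 ·f
[12] read 'a'  n0⇒n9
[13] read 'b'  n9⇒n1 ·f
[14] read 'e'  n1⇒n17
[15] read 'd'  n17⇒n27
[16] read 'c'  n27⇒n28  → match P6@[13:16]
[17] read 'e'  n28⇒n21 ·f
[18] read 'e'  n21⇒n21 ·f
[19] read 'd'  n21⇒n22
[20] read 'a'  n22⇒n9 ·f
[21] read 'd'  n9⇒n10
[22] read 'c'  n10⇒n0 ·f
[23] read 'e'  n0⇒n21
[24] read 'c'  n21⇒n0 ·f
[25] read 'a'  n0⇒n9
[26] read 'e'  n9⇒n14
[27] read 'b'  n14⇒n15
[28] read 'c'  n15⇒n16  → match P3@[25:28]
[29] read 'a'  n16⇒n9 ·f
[30] read 'e'  n9⇒n14
[31] read 'b'  n14⇒n15
[32] read 'c'  n15⇒n16  → match P3@[29:32]
[33] read 'c'  n16⇒n0 ·f
[34] read 'd'  n0⇒n29
[35] read 'd'  n29⇒n30
[36] read 'e'  n30⇒n31
[37] read 'd'  n31⇒n32
[38] read 'b'  n32⇒n33  → match P7@[34:38]
[39] read 'c'  n33⇒n0 ·f

All matches (sorted): [[5,5],[5,7],[9,6],[16,6],[28,3],[32,3],[38,7]]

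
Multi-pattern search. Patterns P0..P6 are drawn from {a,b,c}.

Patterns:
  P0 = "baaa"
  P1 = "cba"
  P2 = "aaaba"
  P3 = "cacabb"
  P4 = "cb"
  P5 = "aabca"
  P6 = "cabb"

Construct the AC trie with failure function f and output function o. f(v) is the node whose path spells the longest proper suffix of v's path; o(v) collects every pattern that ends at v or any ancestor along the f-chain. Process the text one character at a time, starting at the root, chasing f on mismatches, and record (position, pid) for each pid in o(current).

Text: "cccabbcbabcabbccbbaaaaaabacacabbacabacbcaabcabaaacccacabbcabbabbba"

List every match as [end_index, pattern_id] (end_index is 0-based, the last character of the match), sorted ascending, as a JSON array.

Build automaton:
Trie nodes:
  0='ε' goto a→8 b→1 c→5
  1='b' goto a→2
  2='ba' goto a→3
  3='baa' goto a→4
  4='baaa' goto ·  ←P0
  5='c' goto a→13 b→6
  6='cb' goto a→7  ←P4
  7='cba' goto ·  ←P1
  8='a' goto a→9
  9='aa' goto a→10 b→18
  10='aaa' goto b→11
  11='aaab' goto a→12
  12='aaaba' goto ·  ←P2
  13='ca' goto b→21 c→14
  14='cac' goto a→15
  15='caca' goto b→16
  16='cacab' goto b→17
  17='cacabb' goto ·  ←P3
  18='aab' goto c→19
  19='aabc' goto a→20
  20='aabca' goto ·  ←P5
  21='cab' goto b→22
  22='cabb' goto ·  ←P6

BFS fail/out derivation:
  n1('b'): parent n0 fail=0; on 'b' 0 → fail=0;  out ∅∪∅=∅
  n5('c'): parent n0 fail=0; on 'c' 0 → fail=0;  out ∅∪∅=∅
  n8('a'): parent n0 fail=0; on 'a' 0 → fail=0;  out ∅∪∅=∅
  n2('ba'): parent n1 fail=0; on 'a' 0 → fail=8;  out ∅∪∅=∅
  n6('cb'): parent n5 fail=0; on 'b' 0 → fail=1;  out {4}∪∅={4}
  n9('aa'): parent n8 fail=0; on 'a' 0 → fail=8;  out ∅∪∅=∅
  n13('ca'): parent n5 fail=0; on 'a' 0 → fail=8;  out ∅∪∅=∅
  n3('baa'): parent n2 fail=8; on 'a' 8 → fail=9;  out ∅∪∅=∅
  n7('cba'): parent n6 fail=1; on 'a' 1 → fail=2;  out {1}∪∅={1}
  n10('aaa'): parent n9 fail=8; on 'a' 8 → fail=9;  out ∅∪∅=∅
  n14('cac'): parent n13 fail=8; on 'c' 8→0 → fail=5;  out ∅∪∅=∅
  n18('aab'): parent n9 fail=8; on 'b' 8→0 → fail=1;  out ∅∪∅=∅
  n21('cab'): parent n13 fail=8; on 'b' 8→0 → fail=1;  out ∅∪∅=∅
  n4('baaa'): parent n3 fail=9; on 'a' 9 → fail=10;  out {0}∪∅={0}
  n11('aaab'): parent n10 fail=9; on 'b' 9 → fail=18;  out ∅∪∅=∅
  n15('caca'): parent n14 fail=5; on 'a' 5 → fail=13;  out ∅∪∅=∅
  n19('aabc'): parent n18 fail=1; on 'c' 1→0 → fail=5;  out ∅∪∅=∅
  n22('cabb'): parent n21 fail=1; on 'b' 1→0 → fail=1;  out {6}∪∅={6}
  n12('aaaba'): parent n11 fail=18; on 'a' 18→1 → fail=2;  out {2}∪∅={2}
  n16('cacab'): parent n15 fail=13; on 'b' 13 → fail=21;  out ∅∪∅=∅
  n20('aabca'): parent n19 fail=5; on 'a' 5 → fail=13;  out {5}∪∅={5}
  n17('cacabb'): parent n16 fail=21; on 'b' 21 → fail=22;  out {3}∪{6}={3,6}

Run:
i=0 'c': node 0→5
i=1 'c': node 5→5 (via fail)
i=2 'c': node 5→5 (via fail)
i=3 'a': node 5→13
i=4 'b': node 13→21
i=5 'b': node 21→22  → match P6@[2:5]
i=6 'c': node 22→5 (via fail)
i=7 'b': node 5→6  → match P4@[6:7]
i=8 'a': node 6→7  → match P1@[6:8]
i=9 'b': node 7→1 (via fail)
i=10 'c': node 1→5 (via fail)
i=11 'a': node 5→13
i=12 'b': node 13→21
i=13 'b': node 21→22  → match P6@[10:13]
i=14 'c': node 22→5 (via fail)
i=15 'c': node 5→5 (via fail)
i=16 'b': node 5→6  → match P4@[15:16]
i=17 'b': node 6→1 (via fail)
i=18 'a': node 1→2
i=19 'a': node 2→3
i=20 'a': node 3→4  → match P0@[17:20]
i=21 'a': node 4→10 (via fail)
i=22 'a': node 10→10 (via fail)
i=23 'a': node 10→10 (via fail)
i=24 'b': node 10→11
i=25 'a': node 11→12  → match P2@[21:25]
i=26 'c': node 12→5 (via fail)
i=27 'a': node 5→13
i=28 'c': node 13→14
i=29 'a': node 14→15
i=30 'b': node 15→16
i=31 'b': node 16→17  → match P3@[26:31],P6@[28:31]
i=32 'a': node 17→2 (via fail)
i=33 'c': node 2→5 (via fail)
i=34 'a': node 5→13
i=35 'b': node 13→21
i=36 'a': node 21→2 (via fail)
i=37 'c': node 2→5 (via fail)
i=38 'b': node 5→6  → match P4@[37:38]
i=39 'c': node 6→5 (via fail)
i=40 'a': node 5→13
i=41 'a': node 13→9 (via fail)
i=42 'b': node 9→18
i=43 'c': node 18→19
i=44 'a': node 19→20  → match P5@[40:44]
i=45 'b': node 20→21 (via fail)
i=46 'a': node 21→2 (via fail)
i=47 'a': node 2→3
i=48 'a': node 3→4  → match P0@[45:48]
i=49 'c': node 4→5 (via fail)
i=50 'c': node 5→5 (via fail)
i=51 'c': node 5→5 (via fail)
i=52 'a': node 5→13
i=53 'c': node 13→14
i=54 'a': node 14→15
i=55 'b': node 15→16
i=56 'b': node 16→17  → match P3@[51:56],P6@[53:56]
i=57 'c': node 17→5 (via fail)
i=58 'a': node 5→13
i=59 'b': node 13→21
i=60 'b': node 21→22  → match P6@[57:60]
i=61 'a': node 22→2 (via fail)
i=62 'b': node 2→1 (via fail)
i=63 'b': node 1→1 (via fail)
i=64 'b': node 1→1 (via fail)
i=65 'a': node 1→2

All matches (sorted): [[5,6],[7,4],[8,1],[13,6],[16,4],[20,0],[25,2],[31,3],[31,6],[38,4],[44,5],[48,0],[56,3],[56,6],[60,6]]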